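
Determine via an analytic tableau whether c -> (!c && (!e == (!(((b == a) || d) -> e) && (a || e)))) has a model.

Initial set: {T (c -> (!c && (!e == (!(((b == a) || d) -> e) && (a || e)))))}.
T (c -> (!c && (!e == (!(((b == a) || d) -> e) && (a || e))))): β-rule — branch into F c  //  T (!c && (!e == (!(((b == a) || d) -> e) && (a || e)))).
  branch 1 (add F c):
    ○ open, literals {c=0}.
  branch 2 (add T (!c && (!e == (!(((b == a) || d) -> e) && (a || e))))):
    T (!c && (!e == (!(((b == a) || d) -> e) && (a || e)))): α-rule — add T !c, T (!e == (!(((b == a) || d) -> e) && (a || e))).
    T (!e == (!(((b == a) || d) -> e) && (a || e))): β-rule — branch into T !e, T (!(((b == a) || d) -> e) && (a || e))  //  F !e, F (!(((b == a) || d) -> e) && (a || e)).
      branch 2.1 (add T !e, T (!(((b == a) || d) -> e) && (a || e))):
        T (!(((b == a) || d) -> e) && (a || e)): α-rule — add T !(((b == a) || d) -> e), T (a || e).
        T !(((b == a) || d) -> e): α-rule — add T ((b == a) || d), F e.
        T (a || e): β-rule — branch into T a  //  T e.
          branch 2.1.1 (add T a):
            T ((b == a) || d): β-rule — branch into T (b == a)  //  T d.
              branch 2.1.1.1 (add T (b == a)):
                T (b == a): β-rule — branch into T b, T a  //  F b, F a.
                  branch 2.1.1.1.1 (add T b, T a):
                    ○ open, literals {a=1, b=1, c=0, e=0}.
                  branch 2.1.1.1.2 (add F b, F a):
                    × closes — contains both a and !a.
              branch 2.1.1.2 (add T d):
                ○ open, literals {a=1, c=0, d=1, e=0}.
          branch 2.1.2 (add T e):
            × closes — contains both e and !e.
      branch 2.2 (add F !e, F (!(((b == a) || d) -> e) && (a || e))):
        F (!(((b == a) || d) -> e) && (a || e)): β-rule — branch into F !(((b == a) || d) -> e)  //  F (a || e).
          branch 2.2.1 (add F !(((b == a) || d) -> e)):
            F !(((b == a) || d) -> e): β-rule — branch into F ((b == a) || d)  //  T e.
              branch 2.2.1.1 (add F ((b == a) || d)):
                F ((b == a) || d): α-rule — add F (b == a), F d.
                F (b == a): β-rule — branch into T b, F a  //  F b, T a.
                  branch 2.2.1.1.1 (add T b, F a):
                    ○ open, literals {a=0, b=1, c=0, d=0, e=1}.
                  branch 2.2.1.1.2 (add F b, T a):
                    ○ open, literals {a=1, b=0, c=0, d=0, e=1}.
              branch 2.2.1.2 (add T e):
                ○ open, literals {c=0, e=1}.
          branch 2.2.2 (add F (a || e)):
            F (a || e): α-rule — add F a, F e.
            × closes — contains both e and !e.
3 branches closed, 6 open.
An open branch gives a satisfying assignment: c=0.

Satisfiable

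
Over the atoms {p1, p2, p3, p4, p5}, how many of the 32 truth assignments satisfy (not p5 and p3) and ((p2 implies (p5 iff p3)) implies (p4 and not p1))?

5

Initial set: {T ((not p5 and p3) and ((p2 implies (p5 iff p3)) implies (p4 and not p1)))}.
T ((not p5 and p3) and ((p2 implies (p5 iff p3)) implies (p4 and not p1))): α-rule — add T (not p5 and p3), T ((p2 implies (p5 iff p3)) implies (p4 and not p1)).
T (not p5 and p3): α-rule — add T not p5, T p3.
T ((p2 implies (p5 iff p3)) implies (p4 and not p1)): β-rule — branch into F (p2 implies (p5 iff p3))  //  T (p4 and not p1).
  branch 1 (add F (p2 implies (p5 iff p3))):
    F (p2 implies (p5 iff p3)): α-rule — add T p2, F (p5 iff p3).
    F (p5 iff p3): β-rule — branch into T p5, F p3  //  F p5, T p3.
      branch 1.1 (add T p5, F p3):
        × closes — contains both p5 and not p5.
      branch 1.2 (add F p5, T p3):
        ○ open, literals {p2=1, p3=1, p5=0}.
  branch 2 (add T (p4 and not p1)):
    T (p4 and not p1): α-rule — add T p4, T not p1.
    ○ open, literals {p1=0, p3=1, p4=1, p5=0}.
1 branch closed, 2 open.
Each open branch fixes some atoms; the unmentioned ones are free. Counting distinct full assignments: branch {p2=1, p3=1, p5=0} (p1, p4) contributes 4 new; branch {p1=0, p3=1, p4=1, p5=0} (p2) contributes 1 new. Total: 5.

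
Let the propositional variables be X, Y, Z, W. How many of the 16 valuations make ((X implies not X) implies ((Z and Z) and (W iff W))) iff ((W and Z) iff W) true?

12

Initial set: {(((X implies not X) implies ((Z and Z) and (W iff W))) iff ((W and Z) iff W))}.
(((X implies not X) implies ((Z and Z) and (W iff W))) iff ((W and Z) iff W)): β-rule — branch into ((X implies not X) implies ((Z and Z) and (W iff W))), ((W and Z) iff W)  //  not ((X implies not X) implies ((Z and Z) and (W iff W))), not ((W and Z) iff W).
  branch 1 (add ((X implies not X) implies ((Z and Z) and (W iff W))), ((W and Z) iff W)):
    ((X implies not X) implies ((Z and Z) and (W iff W))): β-rule — branch into not (X implies not X)  //  ((Z and Z) and (W iff W)).
      branch 1.1 (add not (X implies not X)):
        not (X implies not X): α-rule — add X, not not X.
        ((W and Z) iff W): β-rule — branch into (W and Z), W  //  not (W and Z), not W.
          branch 1.1.1 (add (W and Z), W):
            (W and Z): α-rule — add W, Z.
            ○ open, literals {W=1, X=1, Z=1}.
          branch 1.1.2 (add not (W and Z), not W):
            not (W and Z): β-rule — branch into not W  //  not Z.
              branch 1.1.2.1 (add not W):
                ○ open, literals {W=0, X=1}.
              branch 1.1.2.2 (add not Z):
                ○ open, literals {W=0, X=1, Z=0}.
      branch 1.2 (add ((Z and Z) and (W iff W))):
        ((Z and Z) and (W iff W)): α-rule — add (Z and Z), (W iff W).
        (Z and Z): α-rule — add Z, Z.
        ((W and Z) iff W): β-rule — branch into (W and Z), W  //  not (W and Z), not W.
          branch 1.2.1 (add (W and Z), W):
            (W and Z): α-rule — add W, Z.
            (W iff W): β-rule — branch into W, W  //  not W, not W.
              branch 1.2.1.1 (add W, W):
                ○ open, literals {W=1, Z=1}.
              branch 1.2.1.2 (add not W, not W):
                × closes — contains both W and not W.
          branch 1.2.2 (add not (W and Z), not W):
            (W iff W): β-rule — branch into W, W  //  not W, not W.
              branch 1.2.2.1 (add W, W):
                × closes — contains both W and not W.
              branch 1.2.2.2 (add not W, not W):
                not (W and Z): β-rule — branch into not W  //  not Z.
                  branch 1.2.2.2.1 (add not W):
                    ○ open, literals {W=0, Z=1}.
                  branch 1.2.2.2.2 (add not Z):
                    × closes — contains both Z and not Z.
  branch 2 (add not ((X implies not X) implies ((Z and Z) and (W iff W))), not ((W and Z) iff W)):
    not ((X implies not X) implies ((Z and Z) and (W iff W))): α-rule — add (X implies not X), not ((Z and Z) and (W iff W)).
    not ((W and Z) iff W): β-rule — branch into (W and Z), not W  //  not (W and Z), W.
      branch 2.1 (add (W and Z), not W):
        (W and Z): α-rule — add W, Z.
        × closes — contains both W and not W.
      branch 2.2 (add not (W and Z), W):
        (X implies not X): β-rule — branch into not X  //  not X.
          branch 2.2.1 (add not X):
            not ((Z and Z) and (W iff W)): β-rule — branch into not (Z and Z)  //  not (W iff W).
              branch 2.2.1.1 (add not (Z and Z)):
                not (W and Z): β-rule — branch into not W  //  not Z.
                  branch 2.2.1.1.1 (add not W):
                    × closes — contains both W and not W.
                  branch 2.2.1.1.2 (add not Z):
                    not (Z and Z): β-rule — branch into not Z  //  not Z.
                      branch 2.2.1.1.2.1 (add not Z):
                        ○ open, literals {W=1, X=0, Z=0}.
                      branch 2.2.1.1.2.2 (add not Z):
                        ○ open, literals {W=1, X=0, Z=0}.
              branch 2.2.1.2 (add not (W iff W)):
                not (W and Z): β-rule — branch into not W  //  not Z.
                  branch 2.2.1.2.1 (add not W):
                    × closes — contains both W and not W.
                  branch 2.2.1.2.2 (add not Z):
                    not (W iff W): β-rule — branch into W, not W  //  not W, W.
                      branch 2.2.1.2.2.1 (add W, not W):
                        × closes — contains both W and not W.
                      branch 2.2.1.2.2.2 (add not W, W):
                        × closes — contains both W and not W.
          branch 2.2.2 (add not X):
            not ((Z and Z) and (W iff W)): β-rule — branch into not (Z and Z)  //  not (W iff W).
              branch 2.2.2.1 (add not (Z and Z)):
                not (W and Z): β-rule — branch into not W  //  not Z.
                  branch 2.2.2.1.1 (add not W):
                    × closes — contains both W and not W.
                  branch 2.2.2.1.2 (add not Z):
                    not (Z and Z): β-rule — branch into not Z  //  not Z.
                      branch 2.2.2.1.2.1 (add not Z):
                        ○ open, literals {W=1, X=0, Z=0}.
                      branch 2.2.2.1.2.2 (add not Z):
                        ○ open, literals {W=1, X=0, Z=0}.
              branch 2.2.2.2 (add not (W iff W)):
                not (W and Z): β-rule — branch into not W  //  not Z.
                  branch 2.2.2.2.1 (add not W):
                    × closes — contains both W and not W.
                  branch 2.2.2.2.2 (add not Z):
                    not (W iff W): β-rule — branch into W, not W  //  not W, W.
                      branch 2.2.2.2.2.1 (add W, not W):
                        × closes — contains both W and not W.
                      branch 2.2.2.2.2.2 (add not W, W):
                        × closes — contains both W and not W.
12 branches closed, 9 open.
Each open branch fixes some atoms; the unmentioned ones are free. Counting distinct full assignments: branch {W=1, X=1, Z=1} (Y) contributes 2 new; branch {W=0, X=1} (Y, Z) contributes 4 new; branch {W=0, X=1, Z=0} (Y) contributes 0 new; branch {W=1, Z=1} (X, Y) contributes 2 new; branch {W=0, Z=1} (X, Y) contributes 2 new; branch {W=1, X=0, Z=0} (Y) contributes 2 new; branch {W=1, X=0, Z=0} (Y) contributes 0 new; branch {W=1, X=0, Z=0} (Y) contributes 0 new; branch {W=1, X=0, Z=0} (Y) contributes 0 new. Total: 12.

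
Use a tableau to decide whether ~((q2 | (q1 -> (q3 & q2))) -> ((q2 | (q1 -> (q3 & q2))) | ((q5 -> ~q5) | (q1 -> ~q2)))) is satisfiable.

Initial set: {~((q2 | (q1 -> (q3 & q2))) -> ((q2 | (q1 -> (q3 & q2))) | ((q5 -> ~q5) | (q1 -> ~q2))))}.
~((q2 | (q1 -> (q3 & q2))) -> ((q2 | (q1 -> (q3 & q2))) | ((q5 -> ~q5) | (q1 -> ~q2)))): α-rule — add (q2 | (q1 -> (q3 & q2))), ~((q2 | (q1 -> (q3 & q2))) | ((q5 -> ~q5) | (q1 -> ~q2))).
~((q2 | (q1 -> (q3 & q2))) | ((q5 -> ~q5) | (q1 -> ~q2))): α-rule — add ~(q2 | (q1 -> (q3 & q2))), ~((q5 -> ~q5) | (q1 -> ~q2)).
~(q2 | (q1 -> (q3 & q2))): α-rule — add ~q2, ~(q1 -> (q3 & q2)).
~((q5 -> ~q5) | (q1 -> ~q2)): α-rule — add ~(q5 -> ~q5), ~(q1 -> ~q2).
~(q1 -> (q3 & q2)): α-rule — add q1, ~(q3 & q2).
~(q5 -> ~q5): α-rule — add q5, ~~q5.
~(q1 -> ~q2): α-rule — add q1, ~~q2.
× closes — contains both q2 and ~q2.
All 1 branch closes.
Every branch closed; the formula is unsatisfiable.

Unsatisfiable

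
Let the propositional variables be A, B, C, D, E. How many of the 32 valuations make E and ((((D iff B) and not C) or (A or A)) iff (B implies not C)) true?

10

Initial set: {(E and ((((D iff B) and not C) or (A or A)) iff (B implies not C)))}.
(E and ((((D iff B) and not C) or (A or A)) iff (B implies not C))): α-rule — add E, ((((D iff B) and not C) or (A or A)) iff (B implies not C)).
((((D iff B) and not C) or (A or A)) iff (B implies not C)): β-rule — branch into (((D iff B) and not C) or (A or A)), (B implies not C)  //  not (((D iff B) and not C) or (A or A)), not (B implies not C).
  branch 1 (add (((D iff B) and not C) or (A or A)), (B implies not C)):
    (((D iff B) and not C) or (A or A)): β-rule — branch into ((D iff B) and not C)  //  (A or A).
      branch 1.1 (add ((D iff B) and not C)):
        ((D iff B) and not C): α-rule — add (D iff B), not C.
        (B implies not C): β-rule — branch into not B  //  not C.
          branch 1.1.1 (add not B):
            (D iff B): β-rule — branch into D, B  //  not D, not B.
              branch 1.1.1.1 (add D, B):
                × closes — contains both B and not B.
              branch 1.1.1.2 (add not D, not B):
                ○ open, literals {B=F, C=F, D=F, E=T}.
          branch 1.1.2 (add not C):
            (D iff B): β-rule — branch into D, B  //  not D, not B.
              branch 1.1.2.1 (add D, B):
                ○ open, literals {B=T, C=F, D=T, E=T}.
              branch 1.1.2.2 (add not D, not B):
                ○ open, literals {B=F, C=F, D=F, E=T}.
      branch 1.2 (add (A or A)):
        (B implies not C): β-rule — branch into not B  //  not C.
          branch 1.2.1 (add not B):
            (A or A): β-rule — branch into A  //  A.
              branch 1.2.1.1 (add A):
                ○ open, literals {A=T, B=F, E=T}.
              branch 1.2.1.2 (add A):
                ○ open, literals {A=T, B=F, E=T}.
          branch 1.2.2 (add not C):
            (A or A): β-rule — branch into A  //  A.
              branch 1.2.2.1 (add A):
                ○ open, literals {A=T, C=F, E=T}.
              branch 1.2.2.2 (add A):
                ○ open, literals {A=T, C=F, E=T}.
  branch 2 (add not (((D iff B) and not C) or (A or A)), not (B implies not C)):
    not (((D iff B) and not C) or (A or A)): α-rule — add not ((D iff B) and not C), not (A or A).
    not (B implies not C): α-rule — add B, not not C.
    not (A or A): α-rule — add not A, not A.
    not ((D iff B) and not C): β-rule — branch into not (D iff B)  //  not not C.
      branch 2.1 (add not (D iff B)):
        not (D iff B): β-rule — branch into D, not B  //  not D, B.
          branch 2.1.1 (add D, not B):
            × closes — contains both B and not B.
          branch 2.1.2 (add not D, B):
            ○ open, literals {A=F, B=T, C=T, D=F, E=T}.
      branch 2.2 (add not not C):
        ○ open, literals {A=F, B=T, C=T, E=T}.
2 branches closed, 9 open.
Each open branch fixes some atoms; the unmentioned ones are free. Counting distinct full assignments: branch {B=F, C=F, D=F, E=T} (A) contributes 2 new; branch {B=T, C=F, D=T, E=T} (A) contributes 2 new; branch {B=F, C=F, D=F, E=T} (A) contributes 0 new; branch {A=T, B=F, E=T} (C, D) contributes 3 new; branch {A=T, B=F, E=T} (C, D) contributes 0 new; branch {A=T, C=F, E=T} (B, D) contributes 1 new; branch {A=T, C=F, E=T} (B, D) contributes 0 new; branch {A=F, B=T, C=T, D=F, E=T} (none free) contributes 1 new; branch {A=F, B=T, C=T, E=T} (D) contributes 1 new. Total: 10.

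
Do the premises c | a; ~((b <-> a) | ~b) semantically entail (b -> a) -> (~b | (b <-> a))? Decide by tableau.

Yes

Initial set: {T (c | a); T ~((b <-> a) | ~b); F ((b -> a) -> (~b | (b <-> a)))}.
T ~((b <-> a) | ~b): α-rule — add F (b <-> a), F ~b.
F ((b -> a) -> (~b | (b <-> a))): α-rule — add T (b -> a), F (~b | (b <-> a)).
F (~b | (b <-> a)): α-rule — add F ~b, F (b <-> a).
T (c | a): β-rule — branch into T c  //  T a.
  branch 1 (add T c):
    F (b <-> a): β-rule — branch into T b, F a  //  F b, T a.
      branch 1.1 (add T b, F a):
        T (b -> a): β-rule — branch into F b  //  T a.
          branch 1.1.1 (add F b):
            × closes — contains both b and ~b.
          branch 1.1.2 (add T a):
            × closes — contains both a and ~a.
      branch 1.2 (add F b, T a):
        × closes — contains both b and ~b.
  branch 2 (add T a):
    F (b <-> a): β-rule — branch into T b, F a  //  F b, T a.
      branch 2.1 (add T b, F a):
        × closes — contains both a and ~a.
      branch 2.2 (add F b, T a):
        × closes — contains both b and ~b.
All 5 branches close.
Every branch closed, so the premises entail the conclusion.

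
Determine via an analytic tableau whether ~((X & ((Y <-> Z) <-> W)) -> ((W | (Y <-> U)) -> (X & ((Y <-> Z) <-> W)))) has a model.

Initial set: {~((X & ((Y <-> Z) <-> W)) -> ((W | (Y <-> U)) -> (X & ((Y <-> Z) <-> W))))}.
~((X & ((Y <-> Z) <-> W)) -> ((W | (Y <-> U)) -> (X & ((Y <-> Z) <-> W)))): α-rule — add (X & ((Y <-> Z) <-> W)), ~((W | (Y <-> U)) -> (X & ((Y <-> Z) <-> W))).
(X & ((Y <-> Z) <-> W)): α-rule — add X, ((Y <-> Z) <-> W).
~((W | (Y <-> U)) -> (X & ((Y <-> Z) <-> W))): α-rule — add (W | (Y <-> U)), ~(X & ((Y <-> Z) <-> W)).
((Y <-> Z) <-> W): β-rule — branch into (Y <-> Z), W  //  ~(Y <-> Z), ~W.
  branch 1 (add (Y <-> Z), W):
    (W | (Y <-> U)): β-rule — branch into W  //  (Y <-> U).
      branch 1.1 (add W):
        ~(X & ((Y <-> Z) <-> W)): β-rule — branch into ~X  //  ~((Y <-> Z) <-> W).
          branch 1.1.1 (add ~X):
            × closes — contains both X and ~X.
          branch 1.1.2 (add ~((Y <-> Z) <-> W)):
            (Y <-> Z): β-rule — branch into Y, Z  //  ~Y, ~Z.
              branch 1.1.2.1 (add Y, Z):
                ~((Y <-> Z) <-> W): β-rule — branch into (Y <-> Z), ~W  //  ~(Y <-> Z), W.
                  branch 1.1.2.1.1 (add (Y <-> Z), ~W):
                    × closes — contains both W and ~W.
                  branch 1.1.2.1.2 (add ~(Y <-> Z), W):
                    ~(Y <-> Z): β-rule — branch into Y, ~Z  //  ~Y, Z.
                      branch 1.1.2.1.2.1 (add Y, ~Z):
                        × closes — contains both Z and ~Z.
                      branch 1.1.2.1.2.2 (add ~Y, Z):
                        × closes — contains both Y and ~Y.
              branch 1.1.2.2 (add ~Y, ~Z):
                ~((Y <-> Z) <-> W): β-rule — branch into (Y <-> Z), ~W  //  ~(Y <-> Z), W.
                  branch 1.1.2.2.1 (add (Y <-> Z), ~W):
                    × closes — contains both W and ~W.
                  branch 1.1.2.2.2 (add ~(Y <-> Z), W):
                    ~(Y <-> Z): β-rule — branch into Y, ~Z  //  ~Y, Z.
                      branch 1.1.2.2.2.1 (add Y, ~Z):
                        × closes — contains both Y and ~Y.
                      branch 1.1.2.2.2.2 (add ~Y, Z):
                        × closes — contains both Z and ~Z.
      branch 1.2 (add (Y <-> U)):
        ~(X & ((Y <-> Z) <-> W)): β-rule — branch into ~X  //  ~((Y <-> Z) <-> W).
          branch 1.2.1 (add ~X):
            × closes — contains both X and ~X.
          branch 1.2.2 (add ~((Y <-> Z) <-> W)):
            (Y <-> Z): β-rule — branch into Y, Z  //  ~Y, ~Z.
              branch 1.2.2.1 (add Y, Z):
                (Y <-> U): β-rule — branch into Y, U  //  ~Y, ~U.
                  branch 1.2.2.1.1 (add Y, U):
                    ~((Y <-> Z) <-> W): β-rule — branch into (Y <-> Z), ~W  //  ~(Y <-> Z), W.
                      branch 1.2.2.1.1.1 (add (Y <-> Z), ~W):
                        × closes — contains both W and ~W.
                      branch 1.2.2.1.1.2 (add ~(Y <-> Z), W):
                        ~(Y <-> Z): β-rule — branch into Y, ~Z  //  ~Y, Z.
                          branch 1.2.2.1.1.2.1 (add Y, ~Z):
                            × closes — contains both Z and ~Z.
                          branch 1.2.2.1.1.2.2 (add ~Y, Z):
                            × closes — contains both Y and ~Y.
                  branch 1.2.2.1.2 (add ~Y, ~U):
                    × closes — contains both Y and ~Y.
              branch 1.2.2.2 (add ~Y, ~Z):
                (Y <-> U): β-rule — branch into Y, U  //  ~Y, ~U.
                  branch 1.2.2.2.1 (add Y, U):
                    × closes — contains both Y and ~Y.
                  branch 1.2.2.2.2 (add ~Y, ~U):
                    ~((Y <-> Z) <-> W): β-rule — branch into (Y <-> Z), ~W  //  ~(Y <-> Z), W.
                      branch 1.2.2.2.2.1 (add (Y <-> Z), ~W):
                        × closes — contains both W and ~W.
                      branch 1.2.2.2.2.2 (add ~(Y <-> Z), W):
                        ~(Y <-> Z): β-rule — branch into Y, ~Z  //  ~Y, Z.
                          branch 1.2.2.2.2.2.1 (add Y, ~Z):
                            × closes — contains both Y and ~Y.
                          branch 1.2.2.2.2.2.2 (add ~Y, Z):
                            × closes — contains both Z and ~Z.
  branch 2 (add ~(Y <-> Z), ~W):
    (W | (Y <-> U)): β-rule — branch into W  //  (Y <-> U).
      branch 2.1 (add W):
        × closes — contains both W and ~W.
      branch 2.2 (add (Y <-> U)):
        ~(X & ((Y <-> Z) <-> W)): β-rule — branch into ~X  //  ~((Y <-> Z) <-> W).
          branch 2.2.1 (add ~X):
            × closes — contains both X and ~X.
          branch 2.2.2 (add ~((Y <-> Z) <-> W)):
            ~(Y <-> Z): β-rule — branch into Y, ~Z  //  ~Y, Z.
              branch 2.2.2.1 (add Y, ~Z):
                (Y <-> U): β-rule — branch into Y, U  //  ~Y, ~U.
                  branch 2.2.2.1.1 (add Y, U):
                    ~((Y <-> Z) <-> W): β-rule — branch into (Y <-> Z), ~W  //  ~(Y <-> Z), W.
                      branch 2.2.2.1.1.1 (add (Y <-> Z), ~W):
                        (Y <-> Z): β-rule — branch into Y, Z  //  ~Y, ~Z.
                          branch 2.2.2.1.1.1.1 (add Y, Z):
                            × closes — contains both Z and ~Z.
                          branch 2.2.2.1.1.1.2 (add ~Y, ~Z):
                            × closes — contains both Y and ~Y.
                      branch 2.2.2.1.1.2 (add ~(Y <-> Z), W):
                        × closes — contains both W and ~W.
                  branch 2.2.2.1.2 (add ~Y, ~U):
                    × closes — contains both Y and ~Y.
              branch 2.2.2.2 (add ~Y, Z):
                (Y <-> U): β-rule — branch into Y, U  //  ~Y, ~U.
                  branch 2.2.2.2.1 (add Y, U):
                    × closes — contains both Y and ~Y.
                  branch 2.2.2.2.2 (add ~Y, ~U):
                    ~((Y <-> Z) <-> W): β-rule — branch into (Y <-> Z), ~W  //  ~(Y <-> Z), W.
                      branch 2.2.2.2.2.1 (add (Y <-> Z), ~W):
                        (Y <-> Z): β-rule — branch into Y, Z  //  ~Y, ~Z.
                          branch 2.2.2.2.2.1.1 (add Y, Z):
                            × closes — contains both Y and ~Y.
                          branch 2.2.2.2.2.1.2 (add ~Y, ~Z):
                            × closes — contains both Z and ~Z.
                      branch 2.2.2.2.2.2 (add ~(Y <-> Z), W):
                        × closes — contains both W and ~W.
All 26 branches close.
Every branch closed; the formula is unsatisfiable.

Unsatisfiable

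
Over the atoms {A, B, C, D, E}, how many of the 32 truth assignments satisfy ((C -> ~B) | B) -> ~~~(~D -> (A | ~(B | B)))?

Initial set: {(((C -> ~B) | B) -> ~~~(~D -> (A | ~(B | B))))}.
(((C -> ~B) | B) -> ~~~(~D -> (A | ~(B | B)))): β-rule — branch into ~((C -> ~B) | B)  //  ~~~(~D -> (A | ~(B | B))).
  branch 1 (add ~((C -> ~B) | B)):
    ~((C -> ~B) | B): α-rule — add ~(C -> ~B), ~B.
    ~(C -> ~B): α-rule — add C, ~~B.
    × closes — contains both B and ~B.
  branch 2 (add ~~~(~D -> (A | ~(B | B)))):
    ~~~(~D -> (A | ~(B | B))): drop double negation, giving ~(~D -> (A | ~(B | B))).
    ~(~D -> (A | ~(B | B))): α-rule — add ~D, ~(A | ~(B | B)).
    ~(A | ~(B | B)): α-rule — add ~A, ~~(B | B).
    ~~(B | B): β-rule — branch into B  //  B.
      branch 2.1 (add B):
        ○ open, literals {A=0, B=1, D=0}.
      branch 2.2 (add B):
        ○ open, literals {A=0, B=1, D=0}.
1 branch closed, 2 open.
Each open branch fixes some atoms; the unmentioned ones are free. Counting distinct full assignments: branch {A=0, B=1, D=0} (C, E) contributes 4 new; branch {A=0, B=1, D=0} (C, E) contributes 0 new. Total: 4.

4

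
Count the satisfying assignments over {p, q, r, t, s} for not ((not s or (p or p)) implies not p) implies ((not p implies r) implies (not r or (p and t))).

Initial set: {(not ((not s or (p or p)) implies not p) implies ((not p implies r) implies (not r or (p and t))))}.
(not ((not s or (p or p)) implies not p) implies ((not p implies r) implies (not r or (p and t)))): β-rule — branch into not not ((not s or (p or p)) implies not p)  //  ((not p implies r) implies (not r or (p and t))).
  branch 1 (add not not ((not s or (p or p)) implies not p)):
    not not ((not s or (p or p)) implies not p): β-rule — branch into not (not s or (p or p))  //  not p.
      branch 1.1 (add not (not s or (p or p))):
        not (not s or (p or p)): α-rule — add not not s, not (p or p).
        not (p or p): α-rule — add not p, not p.
        ○ open, literals {p=F, s=T}.
      branch 1.2 (add not p):
        ○ open, literals {p=F}.
  branch 2 (add ((not p implies r) implies (not r or (p and t)))):
    ((not p implies r) implies (not r or (p and t))): β-rule — branch into not (not p implies r)  //  (not r or (p and t)).
      branch 2.1 (add not (not p implies r)):
        not (not p implies r): α-rule — add not p, not r.
        ○ open, literals {p=F, r=F}.
      branch 2.2 (add (not r or (p and t))):
        (not r or (p and t)): β-rule — branch into not r  //  (p and t).
          branch 2.2.1 (add not r):
            ○ open, literals {r=F}.
          branch 2.2.2 (add (p and t)):
            (p and t): α-rule — add p, t.
            ○ open, literals {p=T, t=T}.
0 branches closed, 5 open.
Each open branch fixes some atoms; the unmentioned ones are free. Counting distinct full assignments: branch {p=F, s=T} (q, r, t) contributes 8 new; branch {p=F} (q, r, t, s) contributes 8 new; branch {p=F, r=F} (q, t, s) contributes 0 new; branch {r=F} (p, q, t, s) contributes 8 new; branch {p=T, t=T} (q, r, s) contributes 4 new. Total: 28.

28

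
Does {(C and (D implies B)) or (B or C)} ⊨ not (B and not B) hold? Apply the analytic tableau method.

Initial set: {((C and (D implies B)) or (B or C)); not not (B and not B)}.
not not (B and not B): α-rule — add B, not B.
× closes — contains both B and not B.
All 1 branch closes.
Every branch closed, so the premises entail the conclusion.

Yes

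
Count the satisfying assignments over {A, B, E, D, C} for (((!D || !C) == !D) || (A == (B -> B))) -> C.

20

Initial set: {((((!D || !C) == !D) || (A == (B -> B))) -> C)}.
((((!D || !C) == !D) || (A == (B -> B))) -> C): β-rule — branch into !(((!D || !C) == !D) || (A == (B -> B)))  //  C.
  branch 1 (add !(((!D || !C) == !D) || (A == (B -> B)))):
    !(((!D || !C) == !D) || (A == (B -> B))): α-rule — add !((!D || !C) == !D), !(A == (B -> B)).
    !((!D || !C) == !D): β-rule — branch into (!D || !C), !!D  //  !(!D || !C), !D.
      branch 1.1 (add (!D || !C), !!D):
        !(A == (B -> B)): β-rule — branch into A, !(B -> B)  //  !A, (B -> B).
          branch 1.1.1 (add A, !(B -> B)):
            !(B -> B): α-rule — add B, !B.
            × closes — contains both B and !B.
          branch 1.1.2 (add !A, (B -> B)):
            (!D || !C): β-rule — branch into !D  //  !C.
              branch 1.1.2.1 (add !D):
                × closes — contains both D and !D.
              branch 1.1.2.2 (add !C):
                (B -> B): β-rule — branch into !B  //  B.
                  branch 1.1.2.2.1 (add !B):
                    ○ open, literals {A=0, B=0, C=0, D=1}.
                  branch 1.1.2.2.2 (add B):
                    ○ open, literals {A=0, B=1, C=0, D=1}.
      branch 1.2 (add !(!D || !C), !D):
        !(!D || !C): α-rule — add !!D, !!C.
        × closes — contains both D and !D.
  branch 2 (add C):
    ○ open, literals {C=1}.
3 branches closed, 3 open.
Each open branch fixes some atoms; the unmentioned ones are free. Counting distinct full assignments: branch {A=0, B=0, C=0, D=1} (E) contributes 2 new; branch {A=0, B=1, C=0, D=1} (E) contributes 2 new; branch {C=1} (A, B, E, D) contributes 16 new. Total: 20.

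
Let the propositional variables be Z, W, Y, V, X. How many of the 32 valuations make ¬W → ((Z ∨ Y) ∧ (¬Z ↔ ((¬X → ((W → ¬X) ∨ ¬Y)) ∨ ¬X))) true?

Initial set: {T (¬W → ((Z ∨ Y) ∧ (¬Z ↔ ((¬X → ((W → ¬X) ∨ ¬Y)) ∨ ¬X))))}.
T (¬W → ((Z ∨ Y) ∧ (¬Z ↔ ((¬X → ((W → ¬X) ∨ ¬Y)) ∨ ¬X)))): β-rule — branch into F ¬W  //  T ((Z ∨ Y) ∧ (¬Z ↔ ((¬X → ((W → ¬X) ∨ ¬Y)) ∨ ¬X))).
  branch 1 (add F ¬W):
    ○ open, literals {W=1}.
  branch 2 (add T ((Z ∨ Y) ∧ (¬Z ↔ ((¬X → ((W → ¬X) ∨ ¬Y)) ∨ ¬X)))):
    T ((Z ∨ Y) ∧ (¬Z ↔ ((¬X → ((W → ¬X) ∨ ¬Y)) ∨ ¬X))): α-rule — add T (Z ∨ Y), T (¬Z ↔ ((¬X → ((W → ¬X) ∨ ¬Y)) ∨ ¬X)).
    T (Z ∨ Y): β-rule — branch into T Z  //  T Y.
      branch 2.1 (add T Z):
        T (¬Z ↔ ((¬X → ((W → ¬X) ∨ ¬Y)) ∨ ¬X)): β-rule — branch into T ¬Z, T ((¬X → ((W → ¬X) ∨ ¬Y)) ∨ ¬X)  //  F ¬Z, F ((¬X → ((W → ¬X) ∨ ¬Y)) ∨ ¬X).
          branch 2.1.1 (add T ¬Z, T ((¬X → ((W → ¬X) ∨ ¬Y)) ∨ ¬X)):
            × closes — contains both Z and ¬Z.
          branch 2.1.2 (add F ¬Z, F ((¬X → ((W → ¬X) ∨ ¬Y)) ∨ ¬X)):
            F ((¬X → ((W → ¬X) ∨ ¬Y)) ∨ ¬X): α-rule — add F (¬X → ((W → ¬X) ∨ ¬Y)), F ¬X.
            F (¬X → ((W → ¬X) ∨ ¬Y)): α-rule — add T ¬X, F ((W → ¬X) ∨ ¬Y).
            × closes — contains both X and ¬X.
      branch 2.2 (add T Y):
        T (¬Z ↔ ((¬X → ((W → ¬X) ∨ ¬Y)) ∨ ¬X)): β-rule — branch into T ¬Z, T ((¬X → ((W → ¬X) ∨ ¬Y)) ∨ ¬X)  //  F ¬Z, F ((¬X → ((W → ¬X) ∨ ¬Y)) ∨ ¬X).
          branch 2.2.1 (add T ¬Z, T ((¬X → ((W → ¬X) ∨ ¬Y)) ∨ ¬X)):
            T ((¬X → ((W → ¬X) ∨ ¬Y)) ∨ ¬X): β-rule — branch into T (¬X → ((W → ¬X) ∨ ¬Y))  //  T ¬X.
              branch 2.2.1.1 (add T (¬X → ((W → ¬X) ∨ ¬Y))):
                T (¬X → ((W → ¬X) ∨ ¬Y)): β-rule — branch into F ¬X  //  T ((W → ¬X) ∨ ¬Y).
                  branch 2.2.1.1.1 (add F ¬X):
                    ○ open, literals {X=1, Y=1, Z=0}.
                  branch 2.2.1.1.2 (add T ((W → ¬X) ∨ ¬Y)):
                    T ((W → ¬X) ∨ ¬Y): β-rule — branch into T (W → ¬X)  //  T ¬Y.
                      branch 2.2.1.1.2.1 (add T (W → ¬X)):
                        T (W → ¬X): β-rule — branch into F W  //  T ¬X.
                          branch 2.2.1.1.2.1.1 (add F W):
                            ○ open, literals {W=0, Y=1, Z=0}.
                          branch 2.2.1.1.2.1.2 (add T ¬X):
                            ○ open, literals {X=0, Y=1, Z=0}.
                      branch 2.2.1.1.2.2 (add T ¬Y):
                        × closes — contains both Y and ¬Y.
              branch 2.2.1.2 (add T ¬X):
                ○ open, literals {X=0, Y=1, Z=0}.
          branch 2.2.2 (add F ¬Z, F ((¬X → ((W → ¬X) ∨ ¬Y)) ∨ ¬X)):
            F ((¬X → ((W → ¬X) ∨ ¬Y)) ∨ ¬X): α-rule — add F (¬X → ((W → ¬X) ∨ ¬Y)), F ¬X.
            F (¬X → ((W → ¬X) ∨ ¬Y)): α-rule — add T ¬X, F ((W → ¬X) ∨ ¬Y).
            × closes — contains both X and ¬X.
4 branches closed, 5 open.
Each open branch fixes some atoms; the unmentioned ones are free. Counting distinct full assignments: branch {W=1} (Z, Y, V, X) contributes 16 new; branch {X=1, Y=1, Z=0} (W, V) contributes 2 new; branch {W=0, Y=1, Z=0} (V, X) contributes 2 new; branch {X=0, Y=1, Z=0} (W, V) contributes 0 new; branch {X=0, Y=1, Z=0} (W, V) contributes 0 new. Total: 20.

20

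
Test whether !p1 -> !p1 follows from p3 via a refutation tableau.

Yes

Initial set: {p3; !(!p1 -> !p1)}.
!(!p1 -> !p1): α-rule — add !p1, !!p1.
× closes — contains both p1 and !p1.
All 1 branch closes.
Every branch closed, so the premises entail the conclusion.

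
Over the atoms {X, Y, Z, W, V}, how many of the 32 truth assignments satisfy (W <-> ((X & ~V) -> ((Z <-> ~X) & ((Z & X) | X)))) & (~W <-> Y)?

8

Initial set: {((W <-> ((X & ~V) -> ((Z <-> ~X) & ((Z & X) | X)))) & (~W <-> Y))}.
((W <-> ((X & ~V) -> ((Z <-> ~X) & ((Z & X) | X)))) & (~W <-> Y)): α-rule — add (W <-> ((X & ~V) -> ((Z <-> ~X) & ((Z & X) | X)))), (~W <-> Y).
(W <-> ((X & ~V) -> ((Z <-> ~X) & ((Z & X) | X)))): β-rule — branch into W, ((X & ~V) -> ((Z <-> ~X) & ((Z & X) | X)))  //  ~W, ~((X & ~V) -> ((Z <-> ~X) & ((Z & X) | X))).
  branch 1 (add W, ((X & ~V) -> ((Z <-> ~X) & ((Z & X) | X)))):
    (~W <-> Y): β-rule — branch into ~W, Y  //  ~~W, ~Y.
      branch 1.1 (add ~W, Y):
        × closes — contains both W and ~W.
      branch 1.2 (add ~~W, ~Y):
        ((X & ~V) -> ((Z <-> ~X) & ((Z & X) | X))): β-rule — branch into ~(X & ~V)  //  ((Z <-> ~X) & ((Z & X) | X)).
          branch 1.2.1 (add ~(X & ~V)):
            ~(X & ~V): β-rule — branch into ~X  //  ~~V.
              branch 1.2.1.1 (add ~X):
                ○ open, literals {W=true, X=false, Y=false}.
              branch 1.2.1.2 (add ~~V):
                ○ open, literals {V=true, W=true, Y=false}.
          branch 1.2.2 (add ((Z <-> ~X) & ((Z & X) | X))):
            ((Z <-> ~X) & ((Z & X) | X)): α-rule — add (Z <-> ~X), ((Z & X) | X).
            (Z <-> ~X): β-rule — branch into Z, ~X  //  ~Z, ~~X.
              branch 1.2.2.1 (add Z, ~X):
                ((Z & X) | X): β-rule — branch into (Z & X)  //  X.
                  branch 1.2.2.1.1 (add (Z & X)):
                    (Z & X): α-rule — add Z, X.
                    × closes — contains both X and ~X.
                  branch 1.2.2.1.2 (add X):
                    × closes — contains both X and ~X.
              branch 1.2.2.2 (add ~Z, ~~X):
                ((Z & X) | X): β-rule — branch into (Z & X)  //  X.
                  branch 1.2.2.2.1 (add (Z & X)):
                    (Z & X): α-rule — add Z, X.
                    × closes — contains both Z and ~Z.
                  branch 1.2.2.2.2 (add X):
                    ○ open, literals {W=true, X=true, Y=false, Z=false}.
  branch 2 (add ~W, ~((X & ~V) -> ((Z <-> ~X) & ((Z & X) | X)))):
    ~((X & ~V) -> ((Z <-> ~X) & ((Z & X) | X))): α-rule — add (X & ~V), ~((Z <-> ~X) & ((Z & X) | X)).
    (X & ~V): α-rule — add X, ~V.
    (~W <-> Y): β-rule — branch into ~W, Y  //  ~~W, ~Y.
      branch 2.1 (add ~W, Y):
        ~((Z <-> ~X) & ((Z & X) | X)): β-rule — branch into ~(Z <-> ~X)  //  ~((Z & X) | X).
          branch 2.1.1 (add ~(Z <-> ~X)):
            ~(Z <-> ~X): β-rule — branch into Z, ~~X  //  ~Z, ~X.
              branch 2.1.1.1 (add Z, ~~X):
                ○ open, literals {V=false, W=false, X=true, Y=true, Z=true}.
              branch 2.1.1.2 (add ~Z, ~X):
                × closes — contains both X and ~X.
          branch 2.1.2 (add ~((Z & X) | X)):
            ~((Z & X) | X): α-rule — add ~(Z & X), ~X.
            × closes — contains both X and ~X.
      branch 2.2 (add ~~W, ~Y):
        × closes — contains both W and ~W.
7 branches closed, 4 open.
Each open branch fixes some atoms; the unmentioned ones are free. Counting distinct full assignments: branch {W=true, X=false, Y=false} (Z, V) contributes 4 new; branch {V=true, W=true, Y=false} (X, Z) contributes 2 new; branch {W=true, X=true, Y=false, Z=false} (V) contributes 1 new; branch {V=false, W=false, X=true, Y=true, Z=true} (none free) contributes 1 new. Total: 8.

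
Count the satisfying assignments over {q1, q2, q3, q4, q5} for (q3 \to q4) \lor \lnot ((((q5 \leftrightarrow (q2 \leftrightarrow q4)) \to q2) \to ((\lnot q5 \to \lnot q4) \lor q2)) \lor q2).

24

Initial set: {((q3 \to q4) \lor \lnot ((((q5 \leftrightarrow (q2 \leftrightarrow q4)) \to q2) \to ((\lnot q5 \to \lnot q4) \lor q2)) \lor q2))}.
((q3 \to q4) \lor \lnot ((((q5 \leftrightarrow (q2 \leftrightarrow q4)) \to q2) \to ((\lnot q5 \to \lnot q4) \lor q2)) \lor q2)): β-rule — branch into (q3 \to q4)  //  \lnot ((((q5 \leftrightarrow (q2 \leftrightarrow q4)) \to q2) \to ((\lnot q5 \to \lnot q4) \lor q2)) \lor q2).
  branch 1 (add (q3 \to q4)):
    (q3 \to q4): β-rule — branch into \lnot q3  //  q4.
      branch 1.1 (add \lnot q3):
        ○ open, literals {q3=F}.
      branch 1.2 (add q4):
        ○ open, literals {q4=T}.
  branch 2 (add \lnot ((((q5 \leftrightarrow (q2 \leftrightarrow q4)) \to q2) \to ((\lnot q5 \to \lnot q4) \lor q2)) \lor q2)):
    \lnot ((((q5 \leftrightarrow (q2 \leftrightarrow q4)) \to q2) \to ((\lnot q5 \to \lnot q4) \lor q2)) \lor q2): α-rule — add \lnot (((q5 \leftrightarrow (q2 \leftrightarrow q4)) \to q2) \to ((\lnot q5 \to \lnot q4) \lor q2)), \lnot q2.
    \lnot (((q5 \leftrightarrow (q2 \leftrightarrow q4)) \to q2) \to ((\lnot q5 \to \lnot q4) \lor q2)): α-rule — add ((q5 \leftrightarrow (q2 \leftrightarrow q4)) \to q2), \lnot ((\lnot q5 \to \lnot q4) \lor q2).
    \lnot ((\lnot q5 \to \lnot q4) \lor q2): α-rule — add \lnot (\lnot q5 \to \lnot q4), \lnot q2.
    \lnot (\lnot q5 \to \lnot q4): α-rule — add \lnot q5, \lnot \lnot q4.
    ((q5 \leftrightarrow (q2 \leftrightarrow q4)) \to q2): β-rule — branch into \lnot (q5 \leftrightarrow (q2 \leftrightarrow q4))  //  q2.
      branch 2.1 (add \lnot (q5 \leftrightarrow (q2 \leftrightarrow q4))):
        \lnot (q5 \leftrightarrow (q2 \leftrightarrow q4)): β-rule — branch into q5, \lnot (q2 \leftrightarrow q4)  //  \lnot q5, (q2 \leftrightarrow q4).
          branch 2.1.1 (add q5, \lnot (q2 \leftrightarrow q4)):
            × closes — contains both q5 and \lnot q5.
          branch 2.1.2 (add \lnot q5, (q2 \leftrightarrow q4)):
            (q2 \leftrightarrow q4): β-rule — branch into q2, q4  //  \lnot q2, \lnot q4.
              branch 2.1.2.1 (add q2, q4):
                × closes — contains both q2 and \lnot q2.
              branch 2.1.2.2 (add \lnot q2, \lnot q4):
                × closes — contains both q4 and \lnot q4.
      branch 2.2 (add q2):
        × closes — contains both q2 and \lnot q2.
4 branches closed, 2 open.
Each open branch fixes some atoms; the unmentioned ones are free. Counting distinct full assignments: branch {q3=F} (q1, q2, q4, q5) contributes 16 new; branch {q4=T} (q1, q2, q3, q5) contributes 8 new. Total: 24.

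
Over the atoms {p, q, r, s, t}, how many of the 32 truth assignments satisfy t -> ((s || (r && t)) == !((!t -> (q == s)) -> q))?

24

Initial set: {(t -> ((s || (r && t)) == !((!t -> (q == s)) -> q)))}.
(t -> ((s || (r && t)) == !((!t -> (q == s)) -> q))): β-rule — branch into !t  //  ((s || (r && t)) == !((!t -> (q == s)) -> q)).
  branch 1 (add !t):
    ○ open, literals {t=false}.
  branch 2 (add ((s || (r && t)) == !((!t -> (q == s)) -> q))):
    ((s || (r && t)) == !((!t -> (q == s)) -> q)): β-rule — branch into (s || (r && t)), !((!t -> (q == s)) -> q)  //  !(s || (r && t)), !!((!t -> (q == s)) -> q).
      branch 2.1 (add (s || (r && t)), !((!t -> (q == s)) -> q)):
        !((!t -> (q == s)) -> q): α-rule — add (!t -> (q == s)), !q.
        (s || (r && t)): β-rule — branch into s  //  (r && t).
          branch 2.1.1 (add s):
            (!t -> (q == s)): β-rule — branch into !!t  //  (q == s).
              branch 2.1.1.1 (add !!t):
                ○ open, literals {q=false, s=true, t=true}.
              branch 2.1.1.2 (add (q == s)):
                (q == s): β-rule — branch into q, s  //  !q, !s.
                  branch 2.1.1.2.1 (add q, s):
                    × closes — contains both q and !q.
                  branch 2.1.1.2.2 (add !q, !s):
                    × closes — contains both s and !s.
          branch 2.1.2 (add (r && t)):
            (r && t): α-rule — add r, t.
            (!t -> (q == s)): β-rule — branch into !!t  //  (q == s).
              branch 2.1.2.1 (add !!t):
                ○ open, literals {q=false, r=true, t=true}.
              branch 2.1.2.2 (add (q == s)):
                (q == s): β-rule — branch into q, s  //  !q, !s.
                  branch 2.1.2.2.1 (add q, s):
                    × closes — contains both q and !q.
                  branch 2.1.2.2.2 (add !q, !s):
                    ○ open, literals {q=false, r=true, s=false, t=true}.
      branch 2.2 (add !(s || (r && t)), !!((!t -> (q == s)) -> q)):
        !(s || (r && t)): α-rule — add !s, !(r && t).
        !!((!t -> (q == s)) -> q): β-rule — branch into !(!t -> (q == s))  //  q.
          branch 2.2.1 (add !(!t -> (q == s))):
            !(!t -> (q == s)): α-rule — add !t, !(q == s).
            !(r && t): β-rule — branch into !r  //  !t.
              branch 2.2.1.1 (add !r):
                !(q == s): β-rule — branch into q, !s  //  !q, s.
                  branch 2.2.1.1.1 (add q, !s):
                    ○ open, literals {q=true, r=false, s=false, t=false}.
                  branch 2.2.1.1.2 (add !q, s):
                    × closes — contains both s and !s.
              branch 2.2.1.2 (add !t):
                !(q == s): β-rule — branch into q, !s  //  !q, s.
                  branch 2.2.1.2.1 (add q, !s):
                    ○ open, literals {q=true, s=false, t=false}.
                  branch 2.2.1.2.2 (add !q, s):
                    × closes — contains both s and !s.
          branch 2.2.2 (add q):
            !(r && t): β-rule — branch into !r  //  !t.
              branch 2.2.2.1 (add !r):
                ○ open, literals {q=true, r=false, s=false}.
              branch 2.2.2.2 (add !t):
                ○ open, literals {q=true, s=false, t=false}.
5 branches closed, 8 open.
Each open branch fixes some atoms; the unmentioned ones are free. Counting distinct full assignments: branch {t=false} (p, q, r, s) contributes 16 new; branch {q=false, s=true, t=true} (p, r) contributes 4 new; branch {q=false, r=true, t=true} (p, s) contributes 2 new; branch {q=false, r=true, s=false, t=true} (p) contributes 0 new; branch {q=true, r=false, s=false, t=false} (p) contributes 0 new; branch {q=true, s=false, t=false} (p, r) contributes 0 new; branch {q=true, r=false, s=false} (p, t) contributes 2 new; branch {q=true, s=false, t=false} (p, r) contributes 0 new. Total: 24.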